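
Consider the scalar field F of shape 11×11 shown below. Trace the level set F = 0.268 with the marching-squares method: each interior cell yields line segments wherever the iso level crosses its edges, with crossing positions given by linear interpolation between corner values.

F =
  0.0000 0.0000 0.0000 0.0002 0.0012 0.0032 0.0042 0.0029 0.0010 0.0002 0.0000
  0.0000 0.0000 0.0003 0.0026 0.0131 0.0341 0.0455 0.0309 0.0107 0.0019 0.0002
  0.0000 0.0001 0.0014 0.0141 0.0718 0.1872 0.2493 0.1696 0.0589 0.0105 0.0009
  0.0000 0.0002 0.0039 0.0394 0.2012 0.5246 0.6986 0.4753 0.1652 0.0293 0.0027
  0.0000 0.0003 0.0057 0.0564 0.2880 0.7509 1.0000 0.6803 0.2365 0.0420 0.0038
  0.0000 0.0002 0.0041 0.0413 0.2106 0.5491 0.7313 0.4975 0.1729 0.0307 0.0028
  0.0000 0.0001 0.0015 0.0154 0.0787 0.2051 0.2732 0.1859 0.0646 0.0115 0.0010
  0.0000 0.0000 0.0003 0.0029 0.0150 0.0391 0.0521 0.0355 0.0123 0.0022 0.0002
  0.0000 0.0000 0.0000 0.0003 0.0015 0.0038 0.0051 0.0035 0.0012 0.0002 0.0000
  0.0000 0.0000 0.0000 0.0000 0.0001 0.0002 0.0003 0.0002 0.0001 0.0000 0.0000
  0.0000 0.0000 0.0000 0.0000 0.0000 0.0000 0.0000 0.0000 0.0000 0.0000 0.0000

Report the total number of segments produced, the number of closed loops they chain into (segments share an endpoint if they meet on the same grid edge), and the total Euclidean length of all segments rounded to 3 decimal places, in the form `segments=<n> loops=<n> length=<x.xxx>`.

segments=16 loops=1 length=12.491

cell (2,4): code 0100 → (2.239,5.000)–(3.000,4.207)
cell (2,5): code 1100 → (2.042,6.000)–(2.239,5.000)
cell (2,6): code 1100 → (2.322,7.000)–(2.042,6.000)
cell (2,7): code 1000 → (3.000,7.668)–(2.322,7.000)
cell (3,3): code 0100 → (3.770,4.000)–(4.000,3.914)
cell (3,4): code 1110 → (3.000,4.207)–(3.770,4.000)
cell (3,7): code 1001 → (4.000,7.929)–(3.000,7.668)
cell (4,3): code 0010 → (4.000,3.914)–(4.258,4.000)
cell (4,4): code 0111 → (4.258,4.000)–(5.000,4.170)
cell (4,7): code 1001 → (5.000,7.707)–(4.000,7.929)
cell (5,4): code 0010 → (5.000,4.170)–(5.817,5.000)
cell (5,5): code 0111 → (5.817,5.000)–(6.000,5.924)
cell (5,6): code 1011 → (6.000,6.060)–(5.737,7.000)
cell (5,7): code 0001 → (5.737,7.000)–(5.000,7.707)
cell (6,5): code 0010 → (6.000,5.924)–(6.024,6.000)
cell (6,6): code 0001 → (6.024,6.000)–(6.000,6.060)
total: 16 segments, chained into 1 closed loop(s), length Σ = 12.491165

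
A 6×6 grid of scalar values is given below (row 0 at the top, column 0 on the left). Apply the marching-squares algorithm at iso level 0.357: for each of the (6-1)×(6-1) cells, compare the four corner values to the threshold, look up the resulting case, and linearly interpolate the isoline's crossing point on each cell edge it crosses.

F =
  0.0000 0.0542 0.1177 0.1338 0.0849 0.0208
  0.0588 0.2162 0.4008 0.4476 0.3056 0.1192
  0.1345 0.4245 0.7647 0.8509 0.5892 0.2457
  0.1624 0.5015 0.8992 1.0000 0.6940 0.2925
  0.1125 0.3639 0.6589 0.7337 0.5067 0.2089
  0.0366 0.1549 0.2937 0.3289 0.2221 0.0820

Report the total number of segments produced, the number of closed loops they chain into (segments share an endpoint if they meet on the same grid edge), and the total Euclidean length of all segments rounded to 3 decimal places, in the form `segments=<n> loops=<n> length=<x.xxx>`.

cell (0,1): code 0100 → (0.845,2.000)–(1.000,1.763)
cell (0,2): code 1100 → (0.711,3.000)–(0.845,2.000)
cell (0,3): code 1000 → (1.000,3.638)–(0.711,3.000)
cell (1,0): code 0100 → (1.676,1.000)–(2.000,0.767)
cell (1,1): code 1110 → (1.000,1.763)–(1.676,1.000)
cell (1,3): code 1101 → (1.181,4.000)–(1.000,3.638)
cell (1,4): code 1000 → (2.000,4.676)–(1.181,4.000)
cell (2,0): code 0110 → (2.000,0.767)–(3.000,0.574)
cell (2,4): code 1001 → (3.000,4.839)–(2.000,4.676)
cell (3,0): code 0110 → (3.000,0.574)–(4.000,0.973)
cell (3,4): code 1001 → (4.000,4.503)–(3.000,4.839)
cell (4,0): code 0010 → (4.000,0.973)–(4.033,1.000)
cell (4,1): code 0011 → (4.033,1.000)–(4.827,2.000)
cell (4,2): code 0011 → (4.827,2.000)–(4.931,3.000)
cell (4,3): code 0011 → (4.931,3.000)–(4.526,4.000)
cell (4,4): code 0001 → (4.526,4.000)–(4.000,4.503)
total: 16 segments, chained into 1 closed loop(s), length Σ = 13.171988

segments=16 loops=1 length=13.172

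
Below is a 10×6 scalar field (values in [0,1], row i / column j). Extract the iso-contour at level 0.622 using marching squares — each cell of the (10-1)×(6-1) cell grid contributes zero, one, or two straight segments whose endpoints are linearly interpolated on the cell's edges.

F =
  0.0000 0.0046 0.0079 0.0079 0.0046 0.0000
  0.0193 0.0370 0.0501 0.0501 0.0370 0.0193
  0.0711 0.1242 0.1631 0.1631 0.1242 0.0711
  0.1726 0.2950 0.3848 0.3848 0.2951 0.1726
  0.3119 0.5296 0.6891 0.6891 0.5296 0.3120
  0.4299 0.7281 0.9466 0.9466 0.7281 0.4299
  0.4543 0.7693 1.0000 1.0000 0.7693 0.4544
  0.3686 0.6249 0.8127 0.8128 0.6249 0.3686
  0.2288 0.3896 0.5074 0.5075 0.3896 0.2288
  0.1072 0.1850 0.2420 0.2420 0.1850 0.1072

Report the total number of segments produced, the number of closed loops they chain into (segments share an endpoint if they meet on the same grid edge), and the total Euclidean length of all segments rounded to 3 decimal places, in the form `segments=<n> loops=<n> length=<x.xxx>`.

segments=16 loops=1 length=12.310

cell (3,1): code 0100 → (3.779,2.000)–(4.000,1.579)
cell (3,2): code 1100 → (3.779,3.000)–(3.779,2.000)
cell (3,3): code 1000 → (4.000,3.421)–(3.779,3.000)
cell (4,0): code 0100 → (4.465,1.000)–(5.000,0.644)
cell (4,1): code 1110 → (4.000,1.579)–(4.465,1.000)
cell (4,3): code 1101 → (4.465,4.000)–(4.000,3.421)
cell (4,4): code 1000 → (5.000,4.356)–(4.465,4.000)
cell (5,0): code 0110 → (5.000,0.644)–(6.000,0.532)
cell (5,4): code 1001 → (6.000,4.468)–(5.000,4.356)
cell (6,0): code 0110 → (6.000,0.532)–(7.000,0.989)
cell (6,4): code 1001 → (7.000,4.011)–(6.000,4.468)
cell (7,0): code 0010 → (7.000,0.989)–(7.012,1.000)
cell (7,1): code 0011 → (7.012,1.000)–(7.625,2.000)
cell (7,2): code 0011 → (7.625,2.000)–(7.625,3.000)
cell (7,3): code 0011 → (7.625,3.000)–(7.012,4.000)
cell (7,4): code 0001 → (7.012,4.000)–(7.000,4.011)
total: 16 segments, chained into 1 closed loop(s), length Σ = 12.310161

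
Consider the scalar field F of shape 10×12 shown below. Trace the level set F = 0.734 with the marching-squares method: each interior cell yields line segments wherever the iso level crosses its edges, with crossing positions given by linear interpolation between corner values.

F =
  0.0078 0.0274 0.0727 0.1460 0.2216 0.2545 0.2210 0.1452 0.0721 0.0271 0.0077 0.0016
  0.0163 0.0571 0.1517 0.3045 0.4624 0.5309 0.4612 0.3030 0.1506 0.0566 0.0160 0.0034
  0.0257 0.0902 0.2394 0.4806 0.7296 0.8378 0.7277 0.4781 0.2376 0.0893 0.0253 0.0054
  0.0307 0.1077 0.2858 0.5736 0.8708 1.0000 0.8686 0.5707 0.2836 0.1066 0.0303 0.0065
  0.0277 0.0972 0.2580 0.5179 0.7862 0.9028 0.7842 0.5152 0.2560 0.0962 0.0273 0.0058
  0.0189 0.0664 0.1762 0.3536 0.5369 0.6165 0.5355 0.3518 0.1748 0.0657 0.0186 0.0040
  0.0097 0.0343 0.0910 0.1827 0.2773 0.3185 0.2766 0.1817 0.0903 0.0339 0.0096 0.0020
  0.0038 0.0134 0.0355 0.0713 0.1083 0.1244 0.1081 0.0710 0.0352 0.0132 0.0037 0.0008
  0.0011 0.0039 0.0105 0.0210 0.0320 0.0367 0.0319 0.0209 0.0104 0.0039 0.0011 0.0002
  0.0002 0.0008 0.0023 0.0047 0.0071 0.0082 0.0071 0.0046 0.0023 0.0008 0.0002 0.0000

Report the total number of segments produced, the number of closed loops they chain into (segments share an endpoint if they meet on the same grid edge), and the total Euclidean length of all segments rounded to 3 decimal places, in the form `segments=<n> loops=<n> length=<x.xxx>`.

cell (1,4): code 0100 → (1.662,5.000)–(2.000,4.041)
cell (1,5): code 1000 → (2.000,5.943)–(1.662,5.000)
cell (2,3): code 0100 → (2.031,4.000)–(3.000,3.540)
cell (2,4): code 1110 → (2.000,4.041)–(2.031,4.000)
cell (2,5): code 1101 → (2.045,6.000)–(2.000,5.943)
cell (2,6): code 1000 → (3.000,6.452)–(2.045,6.000)
cell (3,3): code 0110 → (3.000,3.540)–(4.000,3.805)
cell (3,6): code 1001 → (4.000,6.187)–(3.000,6.452)
cell (4,3): code 0010 → (4.000,3.805)–(4.209,4.000)
cell (4,4): code 0011 → (4.209,4.000)–(4.590,5.000)
cell (4,5): code 0011 → (4.590,5.000)–(4.202,6.000)
cell (4,6): code 0001 → (4.202,6.000)–(4.000,6.187)
total: 12 segments, chained into 1 closed loop(s), length Σ = 9.044427

segments=12 loops=1 length=9.044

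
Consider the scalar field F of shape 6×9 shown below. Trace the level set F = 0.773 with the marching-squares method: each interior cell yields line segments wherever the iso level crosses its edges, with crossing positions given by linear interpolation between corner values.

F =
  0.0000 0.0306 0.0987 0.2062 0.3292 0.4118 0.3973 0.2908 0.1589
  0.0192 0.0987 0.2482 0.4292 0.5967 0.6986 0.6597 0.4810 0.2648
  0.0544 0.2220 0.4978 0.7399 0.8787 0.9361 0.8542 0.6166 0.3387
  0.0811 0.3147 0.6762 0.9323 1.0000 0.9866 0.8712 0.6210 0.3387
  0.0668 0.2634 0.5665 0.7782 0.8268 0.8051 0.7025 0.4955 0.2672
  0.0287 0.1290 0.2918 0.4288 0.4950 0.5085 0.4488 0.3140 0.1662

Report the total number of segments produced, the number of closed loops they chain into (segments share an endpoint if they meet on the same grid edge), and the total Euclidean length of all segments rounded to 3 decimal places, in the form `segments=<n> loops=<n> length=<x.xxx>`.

cell (1,3): code 0100 → (1.625,4.000)–(2.000,3.238)
cell (1,4): code 1100 → (1.313,5.000)–(1.625,4.000)
cell (1,5): code 1100 → (1.583,6.000)–(1.313,5.000)
cell (1,6): code 1000 → (2.000,6.342)–(1.583,6.000)
cell (2,2): code 0100 → (2.172,3.000)–(3.000,2.378)
cell (2,3): code 1110 → (2.000,3.238)–(2.172,3.000)
cell (2,6): code 1001 → (3.000,6.392)–(2.000,6.342)
cell (3,2): code 0110 → (3.000,2.378)–(4.000,2.975)
cell (3,5): code 1011 → (4.000,5.313)–(3.582,6.000)
cell (3,6): code 0001 → (3.582,6.000)–(3.000,6.392)
cell (4,2): code 0010 → (4.000,2.975)–(4.015,3.000)
cell (4,3): code 0011 → (4.015,3.000)–(4.162,4.000)
cell (4,4): code 0011 → (4.162,4.000)–(4.108,5.000)
cell (4,5): code 0001 → (4.108,5.000)–(4.000,5.313)
total: 14 segments, chained into 1 closed loop(s), length Σ = 10.845539

segments=14 loops=1 length=10.846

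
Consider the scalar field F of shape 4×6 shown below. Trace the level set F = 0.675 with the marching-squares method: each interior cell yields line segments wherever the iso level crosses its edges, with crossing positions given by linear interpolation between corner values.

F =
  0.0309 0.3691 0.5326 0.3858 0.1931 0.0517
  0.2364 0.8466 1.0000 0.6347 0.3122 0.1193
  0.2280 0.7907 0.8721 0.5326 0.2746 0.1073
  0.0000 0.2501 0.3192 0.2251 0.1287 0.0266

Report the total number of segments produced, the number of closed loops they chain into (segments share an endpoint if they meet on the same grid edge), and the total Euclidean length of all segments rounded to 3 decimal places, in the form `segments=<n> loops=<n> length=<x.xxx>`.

segments=8 loops=1 length=6.678

cell (0,0): code 0100 → (0.641,1.000)–(1.000,0.719)
cell (0,1): code 1100 → (0.305,2.000)–(0.641,1.000)
cell (0,2): code 1000 → (1.000,2.890)–(0.305,2.000)
cell (1,0): code 0110 → (1.000,0.719)–(2.000,0.794)
cell (1,2): code 1001 → (2.000,2.581)–(1.000,2.890)
cell (2,0): code 0010 → (2.000,0.794)–(2.214,1.000)
cell (2,1): code 0011 → (2.214,1.000)–(2.356,2.000)
cell (2,2): code 0001 → (2.356,2.000)–(2.000,2.581)
total: 8 segments, chained into 1 closed loop(s), length Σ = 6.678118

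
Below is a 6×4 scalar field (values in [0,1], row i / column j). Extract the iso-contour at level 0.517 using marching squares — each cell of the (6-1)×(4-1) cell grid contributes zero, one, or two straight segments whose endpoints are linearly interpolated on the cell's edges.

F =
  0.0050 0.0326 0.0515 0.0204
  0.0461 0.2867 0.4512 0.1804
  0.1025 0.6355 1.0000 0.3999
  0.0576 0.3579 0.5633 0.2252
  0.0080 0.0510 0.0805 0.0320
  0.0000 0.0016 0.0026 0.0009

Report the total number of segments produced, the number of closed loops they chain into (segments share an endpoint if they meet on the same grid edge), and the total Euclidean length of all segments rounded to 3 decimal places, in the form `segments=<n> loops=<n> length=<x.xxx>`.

cell (1,0): code 0100 → (1.660,1.000)–(2.000,0.778)
cell (1,1): code 1100 → (1.120,2.000)–(1.660,1.000)
cell (1,2): code 1000 → (2.000,2.805)–(1.120,2.000)
cell (2,0): code 0010 → (2.000,0.778)–(2.427,1.000)
cell (2,1): code 0111 → (2.427,1.000)–(3.000,1.775)
cell (2,2): code 1001 → (3.000,2.137)–(2.000,2.805)
cell (3,1): code 0010 → (3.000,1.775)–(3.096,2.000)
cell (3,2): code 0001 → (3.096,2.000)–(3.000,2.137)
total: 8 segments, chained into 1 closed loop(s), length Σ = 5.794877

segments=8 loops=1 length=5.795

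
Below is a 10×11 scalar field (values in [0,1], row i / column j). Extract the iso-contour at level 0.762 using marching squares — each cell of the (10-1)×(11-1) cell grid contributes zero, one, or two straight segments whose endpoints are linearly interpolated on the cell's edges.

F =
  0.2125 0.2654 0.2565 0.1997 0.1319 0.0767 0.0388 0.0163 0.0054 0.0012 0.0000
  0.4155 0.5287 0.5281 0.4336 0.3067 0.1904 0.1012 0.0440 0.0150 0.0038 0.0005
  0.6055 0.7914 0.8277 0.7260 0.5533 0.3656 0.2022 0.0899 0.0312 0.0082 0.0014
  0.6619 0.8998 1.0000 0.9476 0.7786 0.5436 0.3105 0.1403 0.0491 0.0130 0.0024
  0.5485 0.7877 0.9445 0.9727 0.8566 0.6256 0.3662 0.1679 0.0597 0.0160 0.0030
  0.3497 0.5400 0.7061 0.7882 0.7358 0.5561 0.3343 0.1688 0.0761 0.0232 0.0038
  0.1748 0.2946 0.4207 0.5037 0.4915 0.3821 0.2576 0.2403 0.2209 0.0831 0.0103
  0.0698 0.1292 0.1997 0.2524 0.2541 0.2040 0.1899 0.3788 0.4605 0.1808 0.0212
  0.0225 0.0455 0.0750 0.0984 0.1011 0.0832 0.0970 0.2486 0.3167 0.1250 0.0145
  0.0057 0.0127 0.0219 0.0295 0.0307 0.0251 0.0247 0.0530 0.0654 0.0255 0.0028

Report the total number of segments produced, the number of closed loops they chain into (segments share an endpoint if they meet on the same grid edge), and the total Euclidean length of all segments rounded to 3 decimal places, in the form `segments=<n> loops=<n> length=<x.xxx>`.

cell (1,0): code 0100 → (1.888,1.000)–(2.000,0.842)
cell (1,1): code 1100 → (1.781,2.000)–(1.888,1.000)
cell (1,2): code 1000 → (2.000,2.646)–(1.781,2.000)
cell (2,0): code 0110 → (2.000,0.842)–(3.000,0.421)
cell (2,2): code 1101 → (2.162,3.000)–(2.000,2.646)
cell (2,3): code 1100 → (2.926,4.000)–(2.162,3.000)
cell (2,4): code 1000 → (3.000,4.071)–(2.926,4.000)
cell (3,0): code 0110 → (3.000,0.421)–(4.000,0.893)
cell (3,4): code 1001 → (4.000,4.410)–(3.000,4.071)
cell (4,0): code 0010 → (4.000,0.893)–(4.104,1.000)
cell (4,1): code 0011 → (4.104,1.000)–(4.766,2.000)
cell (4,2): code 0111 → (4.766,2.000)–(5.000,2.681)
cell (4,3): code 1011 → (5.000,3.500)–(4.783,4.000)
cell (4,4): code 0001 → (4.783,4.000)–(4.000,4.410)
cell (5,2): code 0010 → (5.000,2.681)–(5.092,3.000)
cell (5,3): code 0001 → (5.092,3.000)–(5.000,3.500)
total: 16 segments, chained into 1 closed loop(s), length Σ = 11.216160

segments=16 loops=1 length=11.216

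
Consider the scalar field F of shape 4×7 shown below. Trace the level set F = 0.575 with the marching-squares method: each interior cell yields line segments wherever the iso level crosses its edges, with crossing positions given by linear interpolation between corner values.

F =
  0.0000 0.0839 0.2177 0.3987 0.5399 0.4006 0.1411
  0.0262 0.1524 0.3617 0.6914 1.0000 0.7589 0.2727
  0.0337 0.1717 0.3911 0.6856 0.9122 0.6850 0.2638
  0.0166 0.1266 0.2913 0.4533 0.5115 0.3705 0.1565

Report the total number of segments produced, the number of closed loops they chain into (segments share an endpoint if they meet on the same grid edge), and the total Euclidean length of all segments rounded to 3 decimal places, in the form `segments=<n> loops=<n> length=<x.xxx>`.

cell (0,2): code 0100 → (0.602,3.000)–(1.000,2.647)
cell (0,3): code 1100 → (0.076,4.000)–(0.602,3.000)
cell (0,4): code 1100 → (0.487,5.000)–(0.076,4.000)
cell (0,5): code 1000 → (1.000,5.378)–(0.487,5.000)
cell (1,2): code 0110 → (1.000,2.647)–(2.000,2.624)
cell (1,5): code 1001 → (2.000,5.261)–(1.000,5.378)
cell (2,2): code 0010 → (2.000,2.624)–(2.476,3.000)
cell (2,3): code 0011 → (2.476,3.000)–(2.842,4.000)
cell (2,4): code 0011 → (2.842,4.000)–(2.350,5.000)
cell (2,5): code 0001 → (2.350,5.000)–(2.000,5.261)
total: 10 segments, chained into 1 closed loop(s), length Σ = 8.609266

segments=10 loops=1 length=8.609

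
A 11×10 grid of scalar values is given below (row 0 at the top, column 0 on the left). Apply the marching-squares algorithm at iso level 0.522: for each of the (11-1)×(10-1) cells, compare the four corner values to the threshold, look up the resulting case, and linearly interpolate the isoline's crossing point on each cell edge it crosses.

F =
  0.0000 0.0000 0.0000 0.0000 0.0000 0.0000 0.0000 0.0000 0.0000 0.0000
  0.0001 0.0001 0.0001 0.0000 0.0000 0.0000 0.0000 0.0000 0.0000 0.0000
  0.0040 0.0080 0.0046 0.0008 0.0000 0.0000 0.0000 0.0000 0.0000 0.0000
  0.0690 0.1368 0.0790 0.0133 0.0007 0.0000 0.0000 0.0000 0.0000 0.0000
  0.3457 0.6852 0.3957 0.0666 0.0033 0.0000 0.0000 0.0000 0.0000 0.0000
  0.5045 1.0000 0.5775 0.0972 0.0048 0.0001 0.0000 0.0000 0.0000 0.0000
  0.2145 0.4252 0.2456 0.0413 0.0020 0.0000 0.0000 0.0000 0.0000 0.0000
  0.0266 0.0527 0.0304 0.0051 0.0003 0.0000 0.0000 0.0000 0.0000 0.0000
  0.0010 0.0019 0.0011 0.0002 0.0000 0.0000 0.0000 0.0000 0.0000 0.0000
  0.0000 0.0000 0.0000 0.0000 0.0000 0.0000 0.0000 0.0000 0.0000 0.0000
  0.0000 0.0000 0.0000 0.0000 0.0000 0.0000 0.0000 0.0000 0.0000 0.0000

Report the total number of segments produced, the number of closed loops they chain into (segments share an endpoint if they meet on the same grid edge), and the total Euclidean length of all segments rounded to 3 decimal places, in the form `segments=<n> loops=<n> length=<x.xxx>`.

segments=8 loops=1 length=6.138

cell (3,0): code 0100 → (3.702,1.000)–(4.000,0.519)
cell (3,1): code 1000 → (4.000,1.564)–(3.702,1.000)
cell (4,0): code 0110 → (4.000,0.519)–(5.000,0.035)
cell (4,1): code 1101 → (4.695,2.000)–(4.000,1.564)
cell (4,2): code 1000 → (5.000,2.116)–(4.695,2.000)
cell (5,0): code 0010 → (5.000,0.035)–(5.832,1.000)
cell (5,1): code 0011 → (5.832,1.000)–(5.167,2.000)
cell (5,2): code 0001 → (5.167,2.000)–(5.000,2.116)
total: 8 segments, chained into 1 closed loop(s), length Σ = 6.138030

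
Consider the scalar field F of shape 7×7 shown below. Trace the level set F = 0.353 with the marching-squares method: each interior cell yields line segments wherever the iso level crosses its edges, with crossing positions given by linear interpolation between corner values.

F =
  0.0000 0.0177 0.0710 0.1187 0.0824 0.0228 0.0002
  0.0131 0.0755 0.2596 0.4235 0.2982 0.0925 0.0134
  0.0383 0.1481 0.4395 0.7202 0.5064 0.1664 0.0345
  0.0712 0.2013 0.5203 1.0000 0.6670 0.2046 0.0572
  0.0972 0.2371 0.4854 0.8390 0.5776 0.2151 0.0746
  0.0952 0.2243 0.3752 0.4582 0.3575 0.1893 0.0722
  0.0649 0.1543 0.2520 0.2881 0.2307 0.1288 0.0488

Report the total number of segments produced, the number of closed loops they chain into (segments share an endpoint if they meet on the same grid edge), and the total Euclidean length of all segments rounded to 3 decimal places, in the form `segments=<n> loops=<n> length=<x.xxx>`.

cell (0,2): code 0100 → (0.769,3.000)–(1.000,2.570)
cell (0,3): code 1000 → (1.000,3.563)–(0.769,3.000)
cell (1,1): code 0100 → (1.519,2.000)–(2.000,1.703)
cell (1,2): code 1110 → (1.000,2.570)–(1.519,2.000)
cell (1,3): code 1101 → (1.263,4.000)–(1.000,3.563)
cell (1,4): code 1000 → (2.000,4.451)–(1.263,4.000)
cell (2,1): code 0110 → (2.000,1.703)–(3.000,1.476)
cell (2,4): code 1001 → (3.000,4.679)–(2.000,4.451)
cell (3,1): code 0110 → (3.000,1.476)–(4.000,1.467)
cell (3,4): code 1001 → (4.000,4.620)–(3.000,4.679)
cell (4,1): code 0110 → (4.000,1.467)–(5.000,1.853)
cell (4,4): code 1001 → (5.000,4.027)–(4.000,4.620)
cell (5,1): code 0010 → (5.000,1.853)–(5.180,2.000)
cell (5,2): code 0011 → (5.180,2.000)–(5.618,3.000)
cell (5,3): code 0011 → (5.618,3.000)–(5.035,4.000)
cell (5,4): code 0001 → (5.035,4.000)–(5.000,4.027)
total: 16 segments, chained into 1 closed loop(s), length Σ = 12.620995

segments=16 loops=1 length=12.621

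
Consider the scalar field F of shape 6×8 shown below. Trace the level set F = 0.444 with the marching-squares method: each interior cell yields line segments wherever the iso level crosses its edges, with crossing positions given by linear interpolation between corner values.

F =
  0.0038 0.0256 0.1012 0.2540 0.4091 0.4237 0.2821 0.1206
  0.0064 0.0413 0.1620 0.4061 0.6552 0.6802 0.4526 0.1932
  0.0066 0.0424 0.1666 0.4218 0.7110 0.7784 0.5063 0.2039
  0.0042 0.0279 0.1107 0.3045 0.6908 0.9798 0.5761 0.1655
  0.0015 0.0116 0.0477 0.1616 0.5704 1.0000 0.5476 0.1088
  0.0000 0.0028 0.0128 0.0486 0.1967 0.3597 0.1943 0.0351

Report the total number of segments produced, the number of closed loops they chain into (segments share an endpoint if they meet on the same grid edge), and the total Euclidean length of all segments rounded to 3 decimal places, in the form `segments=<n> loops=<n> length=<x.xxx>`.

cell (0,3): code 0100 → (0.142,4.000)–(1.000,3.152)
cell (0,4): code 1100 → (0.079,5.000)–(0.142,4.000)
cell (0,5): code 1100 → (0.950,6.000)–(0.079,5.000)
cell (0,6): code 1000 → (1.000,6.033)–(0.950,6.000)
cell (1,3): code 0110 → (1.000,3.152)–(2.000,3.077)
cell (1,6): code 1001 → (2.000,6.206)–(1.000,6.033)
cell (2,3): code 0110 → (2.000,3.077)–(3.000,3.361)
cell (2,6): code 1001 → (3.000,6.322)–(2.000,6.206)
cell (3,3): code 0110 → (3.000,3.361)–(4.000,3.691)
cell (3,6): code 1001 → (4.000,6.236)–(3.000,6.322)
cell (4,3): code 0010 → (4.000,3.691)–(4.338,4.000)
cell (4,4): code 0011 → (4.338,4.000)–(4.868,5.000)
cell (4,5): code 0011 → (4.868,5.000)–(4.293,6.000)
cell (4,6): code 0001 → (4.293,6.000)–(4.000,6.236)
total: 14 segments, chained into 1 closed loop(s), length Σ = 12.835173

segments=14 loops=1 length=12.835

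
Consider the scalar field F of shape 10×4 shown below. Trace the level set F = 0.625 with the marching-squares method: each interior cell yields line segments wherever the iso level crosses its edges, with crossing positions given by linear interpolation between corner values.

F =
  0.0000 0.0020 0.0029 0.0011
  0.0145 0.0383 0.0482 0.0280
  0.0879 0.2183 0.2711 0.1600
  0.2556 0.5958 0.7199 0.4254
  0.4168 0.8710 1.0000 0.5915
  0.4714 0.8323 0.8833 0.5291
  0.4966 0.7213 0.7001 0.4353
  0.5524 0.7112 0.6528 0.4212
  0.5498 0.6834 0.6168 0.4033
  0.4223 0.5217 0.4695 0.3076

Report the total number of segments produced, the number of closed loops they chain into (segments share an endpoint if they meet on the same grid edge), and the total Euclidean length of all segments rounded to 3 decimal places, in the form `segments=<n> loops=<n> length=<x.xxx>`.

cell (2,1): code 0100 → (2.789,2.000)–(3.000,1.235)
cell (2,2): code 1000 → (3.000,2.322)–(2.789,2.000)
cell (3,0): code 0100 → (3.106,1.000)–(4.000,0.458)
cell (3,1): code 1110 → (3.000,1.235)–(3.106,1.000)
cell (3,2): code 1001 → (4.000,2.918)–(3.000,2.322)
cell (4,0): code 0110 → (4.000,0.458)–(5.000,0.426)
cell (4,2): code 1001 → (5.000,2.729)–(4.000,2.918)
cell (5,0): code 0110 → (5.000,0.426)–(6.000,0.571)
cell (5,2): code 1001 → (6.000,2.284)–(5.000,2.729)
cell (6,0): code 0110 → (6.000,0.571)–(7.000,0.457)
cell (6,2): code 1001 → (7.000,2.120)–(6.000,2.284)
cell (7,0): code 0110 → (7.000,0.457)–(8.000,0.563)
cell (7,1): code 1011 → (8.000,1.877)–(7.772,2.000)
cell (7,2): code 0001 → (7.772,2.000)–(7.000,2.120)
cell (8,0): code 0010 → (8.000,0.563)–(8.361,1.000)
cell (8,1): code 0001 → (8.361,1.000)–(8.000,1.877)
total: 16 segments, chained into 1 closed loop(s), length Σ = 13.350850

segments=16 loops=1 length=13.351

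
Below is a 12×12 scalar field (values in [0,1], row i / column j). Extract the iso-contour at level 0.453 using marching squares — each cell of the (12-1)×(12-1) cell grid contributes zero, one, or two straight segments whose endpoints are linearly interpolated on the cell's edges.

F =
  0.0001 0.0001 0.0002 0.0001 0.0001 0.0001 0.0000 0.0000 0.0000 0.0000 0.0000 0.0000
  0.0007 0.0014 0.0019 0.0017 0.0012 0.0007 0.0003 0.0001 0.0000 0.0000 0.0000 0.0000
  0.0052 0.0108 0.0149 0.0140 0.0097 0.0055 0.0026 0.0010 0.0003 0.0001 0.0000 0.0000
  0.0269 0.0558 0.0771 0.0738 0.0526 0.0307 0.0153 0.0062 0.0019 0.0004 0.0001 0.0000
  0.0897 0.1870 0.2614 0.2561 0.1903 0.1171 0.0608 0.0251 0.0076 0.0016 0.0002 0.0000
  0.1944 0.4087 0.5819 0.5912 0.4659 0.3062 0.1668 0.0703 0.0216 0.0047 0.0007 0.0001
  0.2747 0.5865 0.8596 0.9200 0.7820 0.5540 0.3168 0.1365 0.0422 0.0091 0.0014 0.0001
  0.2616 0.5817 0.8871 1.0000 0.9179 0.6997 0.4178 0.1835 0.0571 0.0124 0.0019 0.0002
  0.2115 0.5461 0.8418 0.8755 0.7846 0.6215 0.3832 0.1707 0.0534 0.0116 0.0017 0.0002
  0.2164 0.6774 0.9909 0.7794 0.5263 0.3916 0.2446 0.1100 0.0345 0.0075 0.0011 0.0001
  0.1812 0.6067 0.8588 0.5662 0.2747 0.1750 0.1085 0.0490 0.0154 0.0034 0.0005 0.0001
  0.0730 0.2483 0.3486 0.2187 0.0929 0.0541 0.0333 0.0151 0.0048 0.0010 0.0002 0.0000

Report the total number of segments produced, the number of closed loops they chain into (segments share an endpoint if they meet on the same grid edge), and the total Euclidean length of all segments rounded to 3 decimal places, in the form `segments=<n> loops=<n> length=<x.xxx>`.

segments=22 loops=1 length=18.394

cell (4,1): code 0100 → (4.598,2.000)–(5.000,1.256)
cell (4,2): code 1100 → (4.588,3.000)–(4.598,2.000)
cell (4,3): code 1100 → (4.953,4.000)–(4.588,3.000)
cell (4,4): code 1000 → (5.000,4.081)–(4.953,4.000)
cell (5,0): code 0100 → (5.249,1.000)–(6.000,0.572)
cell (5,1): code 1110 → (5.000,1.256)–(5.249,1.000)
cell (5,4): code 1101 → (5.592,5.000)–(5.000,4.081)
cell (5,5): code 1000 → (6.000,5.426)–(5.592,5.000)
cell (6,0): code 0110 → (6.000,0.572)–(7.000,0.598)
cell (6,5): code 1001 → (7.000,5.875)–(6.000,5.426)
cell (7,0): code 0110 → (7.000,0.598)–(8.000,0.722)
cell (7,5): code 1001 → (8.000,5.707)–(7.000,5.875)
cell (8,0): code 0110 → (8.000,0.722)–(9.000,0.513)
cell (8,4): code 1011 → (9.000,4.544)–(8.733,5.000)
cell (8,5): code 0001 → (8.733,5.000)–(8.000,5.707)
cell (9,0): code 0110 → (9.000,0.513)–(10.000,0.639)
cell (9,3): code 1011 → (10.000,3.388)–(9.291,4.000)
cell (9,4): code 0001 → (9.291,4.000)–(9.000,4.544)
cell (10,0): code 0010 → (10.000,0.639)–(10.429,1.000)
cell (10,1): code 0011 → (10.429,1.000)–(10.795,2.000)
cell (10,2): code 0011 → (10.795,2.000)–(10.326,3.000)
cell (10,3): code 0001 → (10.326,3.000)–(10.000,3.388)
total: 22 segments, chained into 1 closed loop(s), length Σ = 18.393711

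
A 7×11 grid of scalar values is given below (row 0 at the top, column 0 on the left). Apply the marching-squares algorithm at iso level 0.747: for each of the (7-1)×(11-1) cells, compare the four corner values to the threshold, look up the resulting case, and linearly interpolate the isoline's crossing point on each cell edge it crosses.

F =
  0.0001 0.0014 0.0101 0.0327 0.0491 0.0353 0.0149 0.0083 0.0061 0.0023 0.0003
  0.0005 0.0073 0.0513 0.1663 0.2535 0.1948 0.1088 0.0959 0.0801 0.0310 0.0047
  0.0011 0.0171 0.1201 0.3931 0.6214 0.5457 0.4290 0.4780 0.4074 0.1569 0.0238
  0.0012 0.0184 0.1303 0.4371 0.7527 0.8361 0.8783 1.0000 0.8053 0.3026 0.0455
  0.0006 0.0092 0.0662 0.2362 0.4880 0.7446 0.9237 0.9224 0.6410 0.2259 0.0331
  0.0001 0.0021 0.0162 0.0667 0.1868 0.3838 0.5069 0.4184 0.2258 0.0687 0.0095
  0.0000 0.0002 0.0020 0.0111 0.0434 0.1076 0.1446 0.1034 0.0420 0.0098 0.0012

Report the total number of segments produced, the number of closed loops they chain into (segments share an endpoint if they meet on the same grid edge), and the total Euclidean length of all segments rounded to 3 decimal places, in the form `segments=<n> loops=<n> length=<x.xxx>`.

segments=14 loops=1 length=9.691

cell (2,3): code 0100 → (2.957,4.000)–(3.000,3.982)
cell (2,4): code 1100 → (2.693,5.000)–(2.957,4.000)
cell (2,5): code 1100 → (2.708,6.000)–(2.693,5.000)
cell (2,6): code 1100 → (2.515,7.000)–(2.708,6.000)
cell (2,7): code 1100 → (2.853,8.000)–(2.515,7.000)
cell (2,8): code 1000 → (3.000,8.116)–(2.853,8.000)
cell (3,3): code 0010 → (3.000,3.982)–(3.022,4.000)
cell (3,4): code 0011 → (3.022,4.000)–(3.974,5.000)
cell (3,5): code 0111 → (3.974,5.000)–(4.000,5.013)
cell (3,7): code 1011 → (4.000,7.623)–(3.355,8.000)
cell (3,8): code 0001 → (3.355,8.000)–(3.000,8.116)
cell (4,5): code 0010 → (4.000,5.013)–(4.424,6.000)
cell (4,6): code 0011 → (4.424,6.000)–(4.348,7.000)
cell (4,7): code 0001 → (4.348,7.000)–(4.000,7.623)
total: 14 segments, chained into 1 closed loop(s), length Σ = 9.691468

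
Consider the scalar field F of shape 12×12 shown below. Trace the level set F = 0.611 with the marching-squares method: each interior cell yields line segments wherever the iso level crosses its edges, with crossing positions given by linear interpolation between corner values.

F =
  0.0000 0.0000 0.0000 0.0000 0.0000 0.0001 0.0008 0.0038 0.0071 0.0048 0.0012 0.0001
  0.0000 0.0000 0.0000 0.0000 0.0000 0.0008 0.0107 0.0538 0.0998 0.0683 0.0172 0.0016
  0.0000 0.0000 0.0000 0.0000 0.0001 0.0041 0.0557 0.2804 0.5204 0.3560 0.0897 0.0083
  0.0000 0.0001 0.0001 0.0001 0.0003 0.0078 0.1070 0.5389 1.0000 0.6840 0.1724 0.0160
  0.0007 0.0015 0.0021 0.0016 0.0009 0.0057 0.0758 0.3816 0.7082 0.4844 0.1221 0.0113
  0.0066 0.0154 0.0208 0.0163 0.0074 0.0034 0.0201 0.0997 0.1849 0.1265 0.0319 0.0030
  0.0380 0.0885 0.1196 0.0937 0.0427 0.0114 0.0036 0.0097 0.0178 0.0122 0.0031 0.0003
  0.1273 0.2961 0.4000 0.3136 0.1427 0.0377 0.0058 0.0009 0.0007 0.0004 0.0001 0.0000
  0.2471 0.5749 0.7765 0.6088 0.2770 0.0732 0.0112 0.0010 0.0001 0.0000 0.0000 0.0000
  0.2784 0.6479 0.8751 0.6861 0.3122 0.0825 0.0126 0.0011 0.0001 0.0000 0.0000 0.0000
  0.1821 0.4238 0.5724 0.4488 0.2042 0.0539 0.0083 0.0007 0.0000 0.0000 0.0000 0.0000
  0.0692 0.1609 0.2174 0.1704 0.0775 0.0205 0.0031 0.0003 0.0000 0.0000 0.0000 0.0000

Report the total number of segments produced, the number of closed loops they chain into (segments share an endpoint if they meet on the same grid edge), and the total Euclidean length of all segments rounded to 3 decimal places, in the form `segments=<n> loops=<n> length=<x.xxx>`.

cell (2,7): code 0100 → (2.189,8.000)–(3.000,7.156)
cell (2,8): code 1100 → (2.777,9.000)–(2.189,8.000)
cell (2,9): code 1000 → (3.000,9.143)–(2.777,9.000)
cell (3,7): code 0110 → (3.000,7.156)–(4.000,7.702)
cell (3,8): code 1011 → (4.000,8.434)–(3.366,9.000)
cell (3,9): code 0001 → (3.366,9.000)–(3.000,9.143)
cell (4,7): code 0010 → (4.000,7.702)–(4.186,8.000)
cell (4,8): code 0001 → (4.186,8.000)–(4.000,8.434)
cell (7,1): code 0100 → (7.560,2.000)–(8.000,1.179)
cell (7,2): code 1000 → (8.000,2.987)–(7.560,2.000)
cell (8,0): code 0100 → (8.495,1.000)–(9.000,0.900)
cell (8,1): code 1110 → (8.000,1.179)–(8.495,1.000)
cell (8,2): code 1101 → (8.028,3.000)–(8.000,2.987)
cell (8,3): code 1000 → (9.000,3.201)–(8.028,3.000)
cell (9,0): code 0010 → (9.000,0.900)–(9.165,1.000)
cell (9,1): code 0011 → (9.165,1.000)–(9.872,2.000)
cell (9,2): code 0011 → (9.872,2.000)–(9.316,3.000)
cell (9,3): code 0001 → (9.316,3.000)–(9.000,3.201)
total: 18 segments, chained into 2 closed loop(s), length Σ = 12.812933

segments=18 loops=2 length=12.813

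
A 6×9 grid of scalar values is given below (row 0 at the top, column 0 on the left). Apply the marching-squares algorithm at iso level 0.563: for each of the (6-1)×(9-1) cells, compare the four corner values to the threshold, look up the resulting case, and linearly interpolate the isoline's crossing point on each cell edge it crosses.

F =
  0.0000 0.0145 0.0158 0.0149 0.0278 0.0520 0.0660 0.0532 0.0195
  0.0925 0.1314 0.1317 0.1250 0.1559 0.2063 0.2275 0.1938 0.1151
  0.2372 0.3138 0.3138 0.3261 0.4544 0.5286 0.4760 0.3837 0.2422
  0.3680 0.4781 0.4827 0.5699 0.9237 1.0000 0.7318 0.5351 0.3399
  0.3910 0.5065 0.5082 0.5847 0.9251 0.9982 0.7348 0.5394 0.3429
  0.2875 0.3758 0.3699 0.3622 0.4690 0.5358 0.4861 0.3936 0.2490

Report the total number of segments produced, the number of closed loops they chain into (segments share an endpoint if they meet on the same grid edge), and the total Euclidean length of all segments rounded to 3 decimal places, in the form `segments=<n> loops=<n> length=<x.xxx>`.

cell (2,2): code 0100 → (2.972,3.000)–(3.000,2.921)
cell (2,3): code 1100 → (2.231,4.000)–(2.972,3.000)
cell (2,4): code 1100 → (2.073,5.000)–(2.231,4.000)
cell (2,5): code 1100 → (2.340,6.000)–(2.073,5.000)
cell (2,6): code 1000 → (3.000,6.858)–(2.340,6.000)
cell (3,2): code 0110 → (3.000,2.921)–(4.000,2.716)
cell (3,6): code 1001 → (4.000,6.879)–(3.000,6.858)
cell (4,2): code 0010 → (4.000,2.716)–(4.098,3.000)
cell (4,3): code 0011 → (4.098,3.000)–(4.794,4.000)
cell (4,4): code 0011 → (4.794,4.000)–(4.941,5.000)
cell (4,5): code 0011 → (4.941,5.000)–(4.691,6.000)
cell (4,6): code 0001 → (4.691,6.000)–(4.000,6.879)
total: 12 segments, chained into 1 closed loop(s), length Σ = 11.157569

segments=12 loops=1 length=11.158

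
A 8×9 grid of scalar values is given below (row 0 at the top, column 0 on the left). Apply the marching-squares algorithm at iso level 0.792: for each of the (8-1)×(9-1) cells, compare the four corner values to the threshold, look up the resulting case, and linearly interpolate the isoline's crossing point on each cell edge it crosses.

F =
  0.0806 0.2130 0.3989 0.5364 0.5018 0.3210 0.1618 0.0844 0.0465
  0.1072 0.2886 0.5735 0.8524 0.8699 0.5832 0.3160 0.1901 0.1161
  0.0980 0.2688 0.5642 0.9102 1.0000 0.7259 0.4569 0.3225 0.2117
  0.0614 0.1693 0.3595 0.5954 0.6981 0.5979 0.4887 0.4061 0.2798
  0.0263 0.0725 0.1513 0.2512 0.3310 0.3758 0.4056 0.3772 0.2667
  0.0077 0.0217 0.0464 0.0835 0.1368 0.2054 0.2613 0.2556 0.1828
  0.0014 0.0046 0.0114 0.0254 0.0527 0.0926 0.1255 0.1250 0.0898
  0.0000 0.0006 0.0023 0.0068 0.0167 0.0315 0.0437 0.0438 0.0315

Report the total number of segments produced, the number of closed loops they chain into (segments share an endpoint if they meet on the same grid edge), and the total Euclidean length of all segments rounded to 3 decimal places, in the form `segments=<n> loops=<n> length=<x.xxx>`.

cell (0,2): code 0100 → (0.809,3.000)–(1.000,2.783)
cell (0,3): code 1100 → (0.788,4.000)–(0.809,3.000)
cell (0,4): code 1000 → (1.000,4.272)–(0.788,4.000)
cell (1,2): code 0110 → (1.000,2.783)–(2.000,2.658)
cell (1,4): code 1001 → (2.000,4.759)–(1.000,4.272)
cell (2,2): code 0010 → (2.000,2.658)–(2.375,3.000)
cell (2,3): code 0011 → (2.375,3.000)–(2.689,4.000)
cell (2,4): code 0001 → (2.689,4.000)–(2.000,4.759)
total: 8 segments, chained into 1 closed loop(s), length Σ = 6.334161

segments=8 loops=1 length=6.334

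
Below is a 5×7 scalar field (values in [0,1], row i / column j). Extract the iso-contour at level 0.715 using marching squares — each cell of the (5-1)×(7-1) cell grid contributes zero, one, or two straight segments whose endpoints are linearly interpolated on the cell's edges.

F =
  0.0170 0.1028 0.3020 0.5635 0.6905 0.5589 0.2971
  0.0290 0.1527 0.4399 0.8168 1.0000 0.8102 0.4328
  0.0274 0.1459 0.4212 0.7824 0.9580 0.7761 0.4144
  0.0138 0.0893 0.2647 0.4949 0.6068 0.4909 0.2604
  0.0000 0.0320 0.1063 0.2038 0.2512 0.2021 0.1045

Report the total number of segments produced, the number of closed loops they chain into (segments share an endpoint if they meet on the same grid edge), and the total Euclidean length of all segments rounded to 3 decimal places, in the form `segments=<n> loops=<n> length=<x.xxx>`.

cell (0,2): code 0100 → (0.598,3.000)–(1.000,2.730)
cell (0,3): code 1100 → (0.079,4.000)–(0.598,3.000)
cell (0,4): code 1100 → (0.621,5.000)–(0.079,4.000)
cell (0,5): code 1000 → (1.000,5.252)–(0.621,5.000)
cell (1,2): code 0110 → (1.000,2.730)–(2.000,2.813)
cell (1,5): code 1001 → (2.000,5.169)–(1.000,5.252)
cell (2,2): code 0010 → (2.000,2.813)–(2.234,3.000)
cell (2,3): code 0011 → (2.234,3.000)–(2.692,4.000)
cell (2,4): code 0011 → (2.692,4.000)–(2.214,5.000)
cell (2,5): code 0001 → (2.214,5.000)–(2.000,5.169)
total: 10 segments, chained into 1 closed loop(s), length Σ = 7.990737

segments=10 loops=1 length=7.991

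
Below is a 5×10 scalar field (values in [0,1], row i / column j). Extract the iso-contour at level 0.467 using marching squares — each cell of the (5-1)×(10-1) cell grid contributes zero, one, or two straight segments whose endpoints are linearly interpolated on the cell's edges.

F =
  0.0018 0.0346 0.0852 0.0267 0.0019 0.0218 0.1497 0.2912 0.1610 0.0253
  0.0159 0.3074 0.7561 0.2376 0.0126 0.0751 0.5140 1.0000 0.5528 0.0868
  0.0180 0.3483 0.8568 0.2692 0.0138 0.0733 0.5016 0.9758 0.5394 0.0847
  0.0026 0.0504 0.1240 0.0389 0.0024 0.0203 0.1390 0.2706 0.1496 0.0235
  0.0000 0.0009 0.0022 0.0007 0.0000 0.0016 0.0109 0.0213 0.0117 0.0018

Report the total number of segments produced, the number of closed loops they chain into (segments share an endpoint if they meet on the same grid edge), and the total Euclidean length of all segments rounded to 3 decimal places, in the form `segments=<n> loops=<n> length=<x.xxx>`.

cell (0,1): code 0100 → (0.569,2.000)–(1.000,1.356)
cell (0,2): code 1000 → (1.000,2.558)–(0.569,2.000)
cell (0,5): code 0100 → (0.871,6.000)–(1.000,5.893)
cell (0,6): code 1100 → (0.248,7.000)–(0.871,6.000)
cell (0,7): code 1100 → (0.781,8.000)–(0.248,7.000)
cell (0,8): code 1000 → (1.000,8.184)–(0.781,8.000)
cell (1,1): code 0110 → (1.000,1.356)–(2.000,1.233)
cell (1,2): code 1001 → (2.000,2.663)–(1.000,2.558)
cell (1,5): code 0110 → (1.000,5.893)–(2.000,5.919)
cell (1,8): code 1001 → (2.000,8.159)–(1.000,8.184)
cell (2,1): code 0010 → (2.000,1.233)–(2.532,2.000)
cell (2,2): code 0001 → (2.532,2.000)–(2.000,2.663)
cell (2,5): code 0010 → (2.000,5.919)–(2.095,6.000)
cell (2,6): code 0011 → (2.095,6.000)–(2.721,7.000)
cell (2,7): code 0011 → (2.721,7.000)–(2.186,8.000)
cell (2,8): code 0001 → (2.186,8.000)–(2.000,8.159)
total: 16 segments, chained into 2 closed loop(s), length Σ = 12.725916

segments=16 loops=2 length=12.726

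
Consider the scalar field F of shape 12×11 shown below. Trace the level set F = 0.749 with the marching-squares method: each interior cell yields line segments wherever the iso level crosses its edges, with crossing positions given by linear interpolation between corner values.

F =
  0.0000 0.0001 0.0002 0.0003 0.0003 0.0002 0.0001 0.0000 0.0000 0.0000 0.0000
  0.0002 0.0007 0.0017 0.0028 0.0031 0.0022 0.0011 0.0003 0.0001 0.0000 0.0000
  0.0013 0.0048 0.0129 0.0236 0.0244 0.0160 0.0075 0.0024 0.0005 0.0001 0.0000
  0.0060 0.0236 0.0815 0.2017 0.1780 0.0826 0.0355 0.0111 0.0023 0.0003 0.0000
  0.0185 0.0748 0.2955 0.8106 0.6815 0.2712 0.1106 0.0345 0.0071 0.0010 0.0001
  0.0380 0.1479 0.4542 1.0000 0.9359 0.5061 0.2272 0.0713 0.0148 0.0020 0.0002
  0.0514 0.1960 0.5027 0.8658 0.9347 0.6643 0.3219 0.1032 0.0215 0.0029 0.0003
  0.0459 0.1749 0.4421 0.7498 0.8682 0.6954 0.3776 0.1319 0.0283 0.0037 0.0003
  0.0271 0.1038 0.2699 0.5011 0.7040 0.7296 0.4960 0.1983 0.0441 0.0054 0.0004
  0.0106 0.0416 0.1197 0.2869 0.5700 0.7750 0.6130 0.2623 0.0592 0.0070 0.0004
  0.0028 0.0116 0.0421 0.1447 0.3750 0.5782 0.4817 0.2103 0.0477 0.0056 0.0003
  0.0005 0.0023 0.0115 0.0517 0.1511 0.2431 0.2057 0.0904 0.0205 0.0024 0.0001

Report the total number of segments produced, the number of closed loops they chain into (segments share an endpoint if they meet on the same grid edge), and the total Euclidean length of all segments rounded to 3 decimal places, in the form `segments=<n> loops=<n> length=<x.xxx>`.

cell (3,2): code 0100 → (3.899,3.000)–(4.000,2.880)
cell (3,3): code 1000 → (4.000,3.477)–(3.899,3.000)
cell (4,2): code 0110 → (4.000,2.880)–(5.000,2.540)
cell (4,3): code 1101 → (4.265,4.000)–(4.000,3.477)
cell (4,4): code 1000 → (5.000,4.435)–(4.265,4.000)
cell (5,2): code 0110 → (5.000,2.540)–(6.000,2.678)
cell (5,4): code 1001 → (6.000,4.687)–(5.000,4.435)
cell (6,2): code 0110 → (6.000,2.678)–(7.000,2.997)
cell (6,4): code 1001 → (7.000,4.690)–(6.000,4.687)
cell (7,2): code 0010 → (7.000,2.997)–(7.003,3.000)
cell (7,3): code 0011 → (7.003,3.000)–(7.726,4.000)
cell (7,4): code 0001 → (7.726,4.000)–(7.000,4.690)
cell (8,4): code 0100 → (8.427,5.000)–(9.000,4.873)
cell (8,5): code 1000 → (9.000,5.160)–(8.427,5.000)
cell (9,4): code 0010 → (9.000,4.873)–(9.132,5.000)
cell (9,5): code 0001 → (9.132,5.000)–(9.000,5.160)
total: 16 segments, chained into 2 closed loop(s), length Σ = 11.042882

segments=16 loops=2 length=11.043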